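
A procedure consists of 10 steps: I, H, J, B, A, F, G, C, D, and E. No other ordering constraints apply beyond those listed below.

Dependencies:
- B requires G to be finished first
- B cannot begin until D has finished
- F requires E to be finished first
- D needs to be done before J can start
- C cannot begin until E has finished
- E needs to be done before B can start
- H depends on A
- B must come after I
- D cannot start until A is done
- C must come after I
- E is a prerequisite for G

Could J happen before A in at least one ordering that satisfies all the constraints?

There is a dependency chain A → D → J, so J always comes after A.
So no valid ordering can have J before A.

No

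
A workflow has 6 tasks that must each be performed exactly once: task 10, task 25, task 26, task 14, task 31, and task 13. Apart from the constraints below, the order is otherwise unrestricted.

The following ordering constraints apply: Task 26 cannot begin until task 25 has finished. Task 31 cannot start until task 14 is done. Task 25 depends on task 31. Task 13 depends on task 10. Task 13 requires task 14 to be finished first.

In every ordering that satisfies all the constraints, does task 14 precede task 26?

Yes

There is a constraint chain task 14 → task 31 → task 25 → task 26.
Hence task 14 necessarily comes before task 26.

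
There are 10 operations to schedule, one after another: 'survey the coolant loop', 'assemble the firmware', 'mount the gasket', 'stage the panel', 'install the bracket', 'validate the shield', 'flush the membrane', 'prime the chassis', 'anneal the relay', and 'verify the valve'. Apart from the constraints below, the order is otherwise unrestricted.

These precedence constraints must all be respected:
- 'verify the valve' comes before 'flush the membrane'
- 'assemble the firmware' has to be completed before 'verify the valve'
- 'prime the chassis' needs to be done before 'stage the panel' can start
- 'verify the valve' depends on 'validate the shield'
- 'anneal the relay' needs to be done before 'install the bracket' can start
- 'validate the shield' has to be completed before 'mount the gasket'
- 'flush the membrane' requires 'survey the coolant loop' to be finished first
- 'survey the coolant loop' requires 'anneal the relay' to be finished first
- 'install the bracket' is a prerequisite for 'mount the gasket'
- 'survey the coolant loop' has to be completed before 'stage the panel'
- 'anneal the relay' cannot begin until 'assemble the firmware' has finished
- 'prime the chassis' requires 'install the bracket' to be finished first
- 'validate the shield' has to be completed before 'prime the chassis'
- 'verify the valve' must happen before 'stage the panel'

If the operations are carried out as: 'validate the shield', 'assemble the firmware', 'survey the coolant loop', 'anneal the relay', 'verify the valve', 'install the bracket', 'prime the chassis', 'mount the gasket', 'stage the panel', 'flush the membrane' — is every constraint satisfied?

No

In the proposed order, 'survey the coolant loop' appears before 'anneal the relay'.
That contradicts the constraint that 'anneal the relay' must precede 'survey the coolant loop'.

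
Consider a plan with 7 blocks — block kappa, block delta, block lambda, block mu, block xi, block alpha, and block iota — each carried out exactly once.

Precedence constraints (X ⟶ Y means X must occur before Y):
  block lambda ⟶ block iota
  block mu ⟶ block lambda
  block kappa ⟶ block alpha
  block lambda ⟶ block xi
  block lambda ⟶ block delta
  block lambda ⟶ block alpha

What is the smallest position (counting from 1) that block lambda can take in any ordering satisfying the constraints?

2

The only block forced before block lambda (directly or transitively) is block mu.
So at minimum 1 block comes before block lambda, putting block lambda no earlier than position 2. That position is achievable by scheduling exactly that predecessor first.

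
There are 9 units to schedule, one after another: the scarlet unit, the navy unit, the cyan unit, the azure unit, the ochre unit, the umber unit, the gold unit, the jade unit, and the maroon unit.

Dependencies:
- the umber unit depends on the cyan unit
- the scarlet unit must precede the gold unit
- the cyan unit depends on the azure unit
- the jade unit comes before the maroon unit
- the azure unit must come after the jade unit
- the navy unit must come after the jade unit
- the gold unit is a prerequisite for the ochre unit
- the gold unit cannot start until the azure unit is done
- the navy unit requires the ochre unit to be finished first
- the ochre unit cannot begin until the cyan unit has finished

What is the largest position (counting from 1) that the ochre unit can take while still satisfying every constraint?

8

The only unit forced after the ochre unit (directly or by a chain) is the navy unit.
So at least 1 unit follows the ochre unit, putting the ochre unit no later than position 8. That position is achievable by scheduling everything else first.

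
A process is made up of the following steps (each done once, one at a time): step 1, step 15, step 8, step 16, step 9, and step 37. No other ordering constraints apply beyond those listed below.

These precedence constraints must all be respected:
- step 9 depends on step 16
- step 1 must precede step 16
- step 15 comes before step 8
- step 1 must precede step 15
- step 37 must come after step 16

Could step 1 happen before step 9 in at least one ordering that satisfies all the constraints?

Yes

Every valid ordering already has step 1 before step 9 (the constraints require it), so in particular at least one does.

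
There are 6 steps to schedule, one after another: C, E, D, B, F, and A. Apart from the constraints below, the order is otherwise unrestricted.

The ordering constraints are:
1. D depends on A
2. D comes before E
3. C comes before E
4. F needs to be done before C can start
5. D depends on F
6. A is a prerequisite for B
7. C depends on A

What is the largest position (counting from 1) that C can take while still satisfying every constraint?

Following the constraints forward from C, its only required successor is E.
So at least 1 step follows C, putting C no later than position 5. That position is achievable by scheduling everything else first.

5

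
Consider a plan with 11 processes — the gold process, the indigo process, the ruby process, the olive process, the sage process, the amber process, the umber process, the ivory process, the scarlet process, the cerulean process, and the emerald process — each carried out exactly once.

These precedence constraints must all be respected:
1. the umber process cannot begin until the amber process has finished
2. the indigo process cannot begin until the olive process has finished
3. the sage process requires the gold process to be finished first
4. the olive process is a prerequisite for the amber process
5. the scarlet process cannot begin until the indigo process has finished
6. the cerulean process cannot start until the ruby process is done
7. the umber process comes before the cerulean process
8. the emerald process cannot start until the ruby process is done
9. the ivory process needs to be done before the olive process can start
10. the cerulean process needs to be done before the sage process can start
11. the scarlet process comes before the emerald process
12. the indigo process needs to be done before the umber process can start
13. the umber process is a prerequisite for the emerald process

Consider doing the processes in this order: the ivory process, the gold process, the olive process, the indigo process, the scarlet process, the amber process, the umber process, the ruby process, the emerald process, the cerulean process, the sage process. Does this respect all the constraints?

Yes

Checking each listed constraint against this order: for instance, the gold process is in position 2 and the sage process in position 11, so that constraint holds — and the remaining constraints check out the same way.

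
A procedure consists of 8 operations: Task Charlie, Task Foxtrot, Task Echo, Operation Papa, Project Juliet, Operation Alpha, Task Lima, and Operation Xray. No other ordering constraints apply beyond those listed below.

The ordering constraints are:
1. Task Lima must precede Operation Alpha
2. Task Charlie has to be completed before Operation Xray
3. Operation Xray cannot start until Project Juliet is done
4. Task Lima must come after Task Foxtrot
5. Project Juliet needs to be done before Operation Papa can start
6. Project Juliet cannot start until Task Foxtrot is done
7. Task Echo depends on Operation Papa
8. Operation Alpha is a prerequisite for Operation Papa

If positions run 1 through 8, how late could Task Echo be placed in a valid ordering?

8

Task Echo has no required successors, so nothing stops it from going last (position 8).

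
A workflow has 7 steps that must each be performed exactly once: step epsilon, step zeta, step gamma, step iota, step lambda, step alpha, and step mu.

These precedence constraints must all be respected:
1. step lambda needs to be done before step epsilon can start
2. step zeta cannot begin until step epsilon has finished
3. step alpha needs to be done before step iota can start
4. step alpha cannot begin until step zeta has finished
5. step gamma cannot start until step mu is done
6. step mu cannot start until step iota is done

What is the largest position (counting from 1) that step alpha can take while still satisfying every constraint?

4

Following every chain forward from step alpha, the steps that must come later are step gamma, step iota, step mu — 3 of them.
With 3 mandatory successors out of 7 steps total, the latest slot for step alpha is 7−3 = 4, and it's reachable by doing all non-successors before step alpha.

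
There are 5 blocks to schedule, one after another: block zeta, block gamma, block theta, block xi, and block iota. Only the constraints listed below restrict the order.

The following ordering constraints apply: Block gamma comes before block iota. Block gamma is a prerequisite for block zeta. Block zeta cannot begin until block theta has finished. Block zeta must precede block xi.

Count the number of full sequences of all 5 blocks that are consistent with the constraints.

7

The blocks with no prerequisites are block gamma, block theta; any of them can be placed first.
Enumerating by repeatedly choosing an available block (one whose prerequisites are all placed) gives 7 distinct complete orderings.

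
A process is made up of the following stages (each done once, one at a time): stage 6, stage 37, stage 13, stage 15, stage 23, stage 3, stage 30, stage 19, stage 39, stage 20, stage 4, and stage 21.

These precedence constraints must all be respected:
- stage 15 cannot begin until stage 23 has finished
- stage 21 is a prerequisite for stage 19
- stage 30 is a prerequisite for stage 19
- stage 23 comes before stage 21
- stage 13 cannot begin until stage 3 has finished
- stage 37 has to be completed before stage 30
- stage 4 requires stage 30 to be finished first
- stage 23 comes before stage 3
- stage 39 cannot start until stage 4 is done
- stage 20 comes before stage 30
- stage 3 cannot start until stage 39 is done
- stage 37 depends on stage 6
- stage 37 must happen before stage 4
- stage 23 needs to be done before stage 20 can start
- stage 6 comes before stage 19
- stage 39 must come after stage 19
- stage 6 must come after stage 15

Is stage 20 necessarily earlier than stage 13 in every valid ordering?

Chaining the stated constraints: stage 20 → stage 30 → stage 4 → stage 39 → stage 3 → stage 13.
Hence stage 20 necessarily comes before stage 13.

Yes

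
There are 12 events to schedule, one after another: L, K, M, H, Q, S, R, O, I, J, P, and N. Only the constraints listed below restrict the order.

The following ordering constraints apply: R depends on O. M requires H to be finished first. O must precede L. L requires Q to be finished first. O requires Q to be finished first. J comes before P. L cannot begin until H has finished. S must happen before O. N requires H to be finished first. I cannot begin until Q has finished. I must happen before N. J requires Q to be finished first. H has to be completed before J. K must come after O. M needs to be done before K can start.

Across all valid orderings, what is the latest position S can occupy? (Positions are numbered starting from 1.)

8

The events that are forced after S, directly or by a chain of constraints, are L, K, R, O. That's 4 events.
With 4 mandatory successors out of 12 events total, the latest slot for S is 12−4 = 8, and it's reachable by doing all non-successors before S.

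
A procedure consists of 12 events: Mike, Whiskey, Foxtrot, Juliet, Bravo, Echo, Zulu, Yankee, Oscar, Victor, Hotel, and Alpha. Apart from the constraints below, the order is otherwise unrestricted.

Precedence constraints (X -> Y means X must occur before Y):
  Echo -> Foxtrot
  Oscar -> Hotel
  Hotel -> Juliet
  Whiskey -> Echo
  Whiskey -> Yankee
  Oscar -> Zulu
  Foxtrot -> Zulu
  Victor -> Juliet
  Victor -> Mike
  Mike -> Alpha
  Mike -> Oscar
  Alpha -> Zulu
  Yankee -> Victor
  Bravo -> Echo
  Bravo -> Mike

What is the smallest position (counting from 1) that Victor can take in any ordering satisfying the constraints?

The events that are forced before Victor, directly or transitively, are Whiskey, Yankee. That's 2 events.
So at minimum 2 events come before Victor, putting Victor no earlier than position 3. That position is achievable by scheduling exactly those predecessors first.

3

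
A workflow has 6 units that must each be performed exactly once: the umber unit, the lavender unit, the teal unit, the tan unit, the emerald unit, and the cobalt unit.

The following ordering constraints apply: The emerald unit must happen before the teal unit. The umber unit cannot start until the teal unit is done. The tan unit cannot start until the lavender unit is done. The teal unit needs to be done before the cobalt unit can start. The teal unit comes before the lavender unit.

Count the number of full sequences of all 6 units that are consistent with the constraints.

The emerald unit is the only unit with nothing required before it, so every ordering starts there.
Systematically extending each partial ordering one unit at a time and counting, there are 12 complete orderings.

12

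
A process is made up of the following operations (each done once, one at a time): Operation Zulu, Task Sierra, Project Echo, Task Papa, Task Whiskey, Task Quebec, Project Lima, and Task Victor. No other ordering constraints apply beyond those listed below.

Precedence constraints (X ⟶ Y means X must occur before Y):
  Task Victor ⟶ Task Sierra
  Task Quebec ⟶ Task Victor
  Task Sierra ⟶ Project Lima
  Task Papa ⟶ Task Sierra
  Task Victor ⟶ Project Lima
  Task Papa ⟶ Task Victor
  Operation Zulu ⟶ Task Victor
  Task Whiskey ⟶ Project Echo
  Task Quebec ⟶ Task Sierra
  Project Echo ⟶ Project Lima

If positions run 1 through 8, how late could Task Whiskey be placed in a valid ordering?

6

Following every chain forward from Task Whiskey, the operations that must come later are Project Echo, Project Lima — 2 of them.
So at least 2 operations follow Task Whiskey, putting Task Whiskey no later than position 6. That position is achievable by scheduling everything else first.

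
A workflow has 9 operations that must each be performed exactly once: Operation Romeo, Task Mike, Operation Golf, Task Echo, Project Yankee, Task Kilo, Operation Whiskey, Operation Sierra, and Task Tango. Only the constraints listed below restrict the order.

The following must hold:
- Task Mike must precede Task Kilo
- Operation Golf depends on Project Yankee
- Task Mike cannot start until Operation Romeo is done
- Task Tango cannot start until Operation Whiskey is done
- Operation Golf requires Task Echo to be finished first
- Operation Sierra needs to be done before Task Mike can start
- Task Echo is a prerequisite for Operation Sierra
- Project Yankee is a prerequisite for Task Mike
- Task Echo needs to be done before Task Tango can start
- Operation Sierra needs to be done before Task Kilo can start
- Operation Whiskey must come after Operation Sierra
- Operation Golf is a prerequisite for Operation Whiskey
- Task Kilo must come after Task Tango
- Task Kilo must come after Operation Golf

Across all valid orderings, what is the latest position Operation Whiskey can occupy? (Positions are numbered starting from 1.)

7

Every operation that must follow Operation Whiskey has to come after it. Tracing all chains starting from Operation Whiskey, those operations are: Task Kilo, Task Tango — 2 in total.
With 2 mandatory successors out of 9 operations total, the latest slot for Operation Whiskey is 9−2 = 7, and it's reachable by doing all non-successors before Operation Whiskey.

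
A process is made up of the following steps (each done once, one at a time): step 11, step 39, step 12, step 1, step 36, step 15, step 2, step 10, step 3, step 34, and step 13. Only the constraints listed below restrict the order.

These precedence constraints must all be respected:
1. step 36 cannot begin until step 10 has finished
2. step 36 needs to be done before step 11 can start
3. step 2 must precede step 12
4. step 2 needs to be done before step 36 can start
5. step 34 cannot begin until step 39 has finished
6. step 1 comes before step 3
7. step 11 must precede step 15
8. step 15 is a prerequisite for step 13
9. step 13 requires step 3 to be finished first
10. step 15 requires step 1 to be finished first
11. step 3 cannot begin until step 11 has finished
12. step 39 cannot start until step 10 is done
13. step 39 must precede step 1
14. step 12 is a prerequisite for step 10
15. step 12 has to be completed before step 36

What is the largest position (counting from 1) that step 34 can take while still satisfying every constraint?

No constraint forces any step after step 34, so it can be placed last, in position 11.

11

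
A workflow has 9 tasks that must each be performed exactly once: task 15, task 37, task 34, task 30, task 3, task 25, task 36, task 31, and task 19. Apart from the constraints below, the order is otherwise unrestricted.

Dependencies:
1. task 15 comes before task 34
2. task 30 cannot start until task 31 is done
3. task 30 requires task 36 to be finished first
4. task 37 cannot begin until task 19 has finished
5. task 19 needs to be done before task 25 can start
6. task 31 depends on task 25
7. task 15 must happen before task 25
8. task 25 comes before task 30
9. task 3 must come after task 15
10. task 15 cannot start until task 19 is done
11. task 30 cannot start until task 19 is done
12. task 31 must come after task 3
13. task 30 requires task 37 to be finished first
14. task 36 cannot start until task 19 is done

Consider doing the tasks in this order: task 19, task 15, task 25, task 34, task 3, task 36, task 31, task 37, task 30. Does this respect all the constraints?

Going through the constraints one by one, each required predecessor appears earlier in the sequence than its dependent — e.g. task 19 (position 1) is before task 30 (position 9), as required.

Yes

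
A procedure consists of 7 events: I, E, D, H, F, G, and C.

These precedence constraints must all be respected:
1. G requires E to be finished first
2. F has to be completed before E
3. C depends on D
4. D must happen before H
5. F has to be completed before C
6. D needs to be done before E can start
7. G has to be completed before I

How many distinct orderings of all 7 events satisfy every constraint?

44

2 events have no prerequisites (D, F), so any of them could come first.
Counting all ways to extend the partial order to a total order gives 44.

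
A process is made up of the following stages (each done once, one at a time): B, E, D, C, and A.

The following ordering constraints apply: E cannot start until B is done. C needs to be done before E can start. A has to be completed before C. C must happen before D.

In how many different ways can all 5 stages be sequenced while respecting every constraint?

7

2 stages have no prerequisites (B, A), so any of them could come first.
Counting all ways to extend the partial order to a total order gives 7.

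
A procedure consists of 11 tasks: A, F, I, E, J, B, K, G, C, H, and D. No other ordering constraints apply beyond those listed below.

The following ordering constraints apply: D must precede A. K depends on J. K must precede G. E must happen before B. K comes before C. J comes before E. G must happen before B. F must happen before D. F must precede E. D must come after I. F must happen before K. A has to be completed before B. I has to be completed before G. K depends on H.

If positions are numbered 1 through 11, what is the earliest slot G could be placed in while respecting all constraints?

Working backwards through the constraints from G, its full set of required predecessors is F, I, J, K, H — 5 of them.
With 5 mandatory predecessors, the earliest G can sit is position 5+1 = 6, and placing just those 5 first achieves it.

6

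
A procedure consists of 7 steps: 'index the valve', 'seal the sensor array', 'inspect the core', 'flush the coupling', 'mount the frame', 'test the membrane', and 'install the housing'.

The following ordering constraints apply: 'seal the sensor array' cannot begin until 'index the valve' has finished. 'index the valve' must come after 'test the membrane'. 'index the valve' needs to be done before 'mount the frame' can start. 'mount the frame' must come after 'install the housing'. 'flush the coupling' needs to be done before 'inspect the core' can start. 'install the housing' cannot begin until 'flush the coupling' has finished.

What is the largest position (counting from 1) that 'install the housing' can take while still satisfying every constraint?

The only step forced after 'install the housing' (directly or by a chain) is 'mount the frame'.
So at least 1 step follows 'install the housing', putting 'install the housing' no later than position 6. That position is achievable by scheduling everything else first.

6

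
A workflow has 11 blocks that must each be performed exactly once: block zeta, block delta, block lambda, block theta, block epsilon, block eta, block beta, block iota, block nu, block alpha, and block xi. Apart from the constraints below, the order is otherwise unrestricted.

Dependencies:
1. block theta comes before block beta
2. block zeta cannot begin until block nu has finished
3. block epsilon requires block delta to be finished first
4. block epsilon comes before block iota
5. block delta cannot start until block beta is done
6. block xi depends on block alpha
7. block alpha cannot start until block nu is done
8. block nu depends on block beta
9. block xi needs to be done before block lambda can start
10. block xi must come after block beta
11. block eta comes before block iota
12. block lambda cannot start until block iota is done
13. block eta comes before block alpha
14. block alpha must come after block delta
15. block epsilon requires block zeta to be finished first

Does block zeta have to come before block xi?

Nothing in the constraints links block zeta and block xi; they are unordered relative to each other.
A valid ordering placing block xi before block zeta exists, so the answer is no.

No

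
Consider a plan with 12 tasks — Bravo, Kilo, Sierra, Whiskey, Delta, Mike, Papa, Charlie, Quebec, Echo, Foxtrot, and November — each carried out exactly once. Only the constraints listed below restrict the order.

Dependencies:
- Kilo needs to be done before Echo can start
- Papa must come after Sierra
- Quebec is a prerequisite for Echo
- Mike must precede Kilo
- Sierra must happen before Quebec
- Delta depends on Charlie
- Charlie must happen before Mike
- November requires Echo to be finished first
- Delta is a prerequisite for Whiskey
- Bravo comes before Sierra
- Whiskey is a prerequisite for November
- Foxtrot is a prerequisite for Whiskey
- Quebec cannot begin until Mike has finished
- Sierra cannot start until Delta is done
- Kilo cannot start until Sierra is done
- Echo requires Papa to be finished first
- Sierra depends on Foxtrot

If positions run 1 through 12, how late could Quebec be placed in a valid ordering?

10

Every task that must follow Quebec has to come after it. Tracing all chains starting from Quebec, those tasks are: Echo, November — 2 in total.
So at least 2 tasks follow Quebec, putting Quebec no later than position 10. That position is achievable by scheduling everything else first.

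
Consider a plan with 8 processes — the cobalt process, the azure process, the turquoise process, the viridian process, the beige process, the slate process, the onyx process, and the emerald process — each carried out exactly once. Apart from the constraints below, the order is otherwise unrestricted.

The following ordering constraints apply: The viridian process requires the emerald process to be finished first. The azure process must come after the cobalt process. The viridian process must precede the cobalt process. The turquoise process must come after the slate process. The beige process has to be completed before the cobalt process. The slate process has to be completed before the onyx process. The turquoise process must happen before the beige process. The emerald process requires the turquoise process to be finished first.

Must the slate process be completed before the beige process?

Yes

Following the dependencies: the slate process → the turquoise process → the beige process.
That forces the slate process before the beige process in every valid schedule.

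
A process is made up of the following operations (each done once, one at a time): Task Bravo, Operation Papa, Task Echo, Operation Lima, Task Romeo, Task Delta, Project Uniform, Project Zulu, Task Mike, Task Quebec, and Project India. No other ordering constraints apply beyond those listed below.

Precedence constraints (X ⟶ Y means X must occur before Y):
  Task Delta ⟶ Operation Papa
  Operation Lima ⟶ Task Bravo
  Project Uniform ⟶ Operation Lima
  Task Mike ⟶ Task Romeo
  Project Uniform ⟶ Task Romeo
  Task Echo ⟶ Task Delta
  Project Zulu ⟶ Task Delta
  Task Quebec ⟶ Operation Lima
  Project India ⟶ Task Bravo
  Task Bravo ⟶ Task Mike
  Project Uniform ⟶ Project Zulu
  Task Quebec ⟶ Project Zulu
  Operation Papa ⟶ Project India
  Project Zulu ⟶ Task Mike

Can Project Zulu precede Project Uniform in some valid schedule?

There is a dependency chain Project Uniform → Project Zulu, so Project Zulu always comes after Project Uniform.
Hence Project Zulu can never be scheduled before Project Uniform.

No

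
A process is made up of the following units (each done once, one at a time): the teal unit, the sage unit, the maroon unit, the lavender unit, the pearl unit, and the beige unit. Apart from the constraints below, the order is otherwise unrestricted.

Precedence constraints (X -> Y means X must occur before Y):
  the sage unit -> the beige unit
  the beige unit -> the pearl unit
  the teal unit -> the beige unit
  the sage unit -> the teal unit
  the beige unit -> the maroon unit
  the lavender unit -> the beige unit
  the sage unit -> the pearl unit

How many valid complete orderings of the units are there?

6

2 units have no prerequisites (the sage unit, the lavender unit), so any of them could come first.
Counting all ways to extend the partial order to a total order gives 6.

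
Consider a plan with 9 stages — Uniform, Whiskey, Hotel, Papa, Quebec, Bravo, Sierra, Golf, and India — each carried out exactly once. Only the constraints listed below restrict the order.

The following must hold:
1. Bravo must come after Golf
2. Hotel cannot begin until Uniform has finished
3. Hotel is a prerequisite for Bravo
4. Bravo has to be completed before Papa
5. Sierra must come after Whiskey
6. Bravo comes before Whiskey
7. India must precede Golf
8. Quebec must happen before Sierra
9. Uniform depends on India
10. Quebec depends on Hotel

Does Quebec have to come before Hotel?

The constraints actually force Hotel before Quebec (via Hotel → Quebec), not the other way around.
So Quebec does not have to come before Hotel — it cannot.

No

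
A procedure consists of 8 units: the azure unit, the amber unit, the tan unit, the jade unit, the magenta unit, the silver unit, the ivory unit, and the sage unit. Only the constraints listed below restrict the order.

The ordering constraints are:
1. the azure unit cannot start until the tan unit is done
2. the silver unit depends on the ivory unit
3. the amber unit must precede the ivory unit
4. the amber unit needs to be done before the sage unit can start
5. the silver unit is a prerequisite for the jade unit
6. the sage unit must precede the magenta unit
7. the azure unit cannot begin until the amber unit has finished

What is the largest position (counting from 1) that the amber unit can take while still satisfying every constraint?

Following every chain forward from the amber unit, the units that must come later are the azure unit, the jade unit, the magenta unit, the silver unit, the ivory unit, the sage unit — 6 of them.
So at least 6 units follow the amber unit, putting the amber unit no later than position 2. That position is achievable by scheduling everything else first.

2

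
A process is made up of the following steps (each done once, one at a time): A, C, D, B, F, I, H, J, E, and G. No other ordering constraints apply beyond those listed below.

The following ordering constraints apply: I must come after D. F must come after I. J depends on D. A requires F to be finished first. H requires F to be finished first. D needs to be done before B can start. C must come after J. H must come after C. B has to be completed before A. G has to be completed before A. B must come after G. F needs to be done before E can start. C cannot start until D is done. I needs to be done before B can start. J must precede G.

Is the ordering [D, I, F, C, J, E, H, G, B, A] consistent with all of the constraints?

No

In the proposed order, C appears before J.
But one of the constraints requires J before C, so this ordering violates it.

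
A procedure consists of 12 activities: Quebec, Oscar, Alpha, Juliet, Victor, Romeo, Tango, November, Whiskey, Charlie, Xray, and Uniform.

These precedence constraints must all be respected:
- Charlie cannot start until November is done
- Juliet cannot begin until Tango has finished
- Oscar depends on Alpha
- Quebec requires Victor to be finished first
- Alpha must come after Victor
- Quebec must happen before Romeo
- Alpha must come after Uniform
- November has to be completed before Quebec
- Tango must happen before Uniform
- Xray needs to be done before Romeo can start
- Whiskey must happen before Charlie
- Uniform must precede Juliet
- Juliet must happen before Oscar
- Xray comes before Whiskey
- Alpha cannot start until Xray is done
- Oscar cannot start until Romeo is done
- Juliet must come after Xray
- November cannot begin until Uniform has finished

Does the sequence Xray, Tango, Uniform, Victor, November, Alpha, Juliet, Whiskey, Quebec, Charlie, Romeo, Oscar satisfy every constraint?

Yes

Every stated constraint is respected: Xray sits at position 1, ahead of Romeo at position 11, and each of the other listed pairs likewise has the predecessor earlier in the sequence.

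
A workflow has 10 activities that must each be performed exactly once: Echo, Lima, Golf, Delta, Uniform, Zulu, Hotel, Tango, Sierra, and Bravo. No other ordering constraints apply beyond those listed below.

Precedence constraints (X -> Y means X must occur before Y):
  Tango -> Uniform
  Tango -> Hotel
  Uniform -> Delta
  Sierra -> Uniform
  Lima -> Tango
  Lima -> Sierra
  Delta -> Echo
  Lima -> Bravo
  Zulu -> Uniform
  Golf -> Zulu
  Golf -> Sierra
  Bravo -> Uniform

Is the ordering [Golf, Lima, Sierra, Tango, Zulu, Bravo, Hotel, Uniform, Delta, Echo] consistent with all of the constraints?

Yes

Going through the constraints one by one, each required predecessor appears earlier in the sequence than its dependent — e.g. Sierra (position 3) is before Uniform (position 8), as required.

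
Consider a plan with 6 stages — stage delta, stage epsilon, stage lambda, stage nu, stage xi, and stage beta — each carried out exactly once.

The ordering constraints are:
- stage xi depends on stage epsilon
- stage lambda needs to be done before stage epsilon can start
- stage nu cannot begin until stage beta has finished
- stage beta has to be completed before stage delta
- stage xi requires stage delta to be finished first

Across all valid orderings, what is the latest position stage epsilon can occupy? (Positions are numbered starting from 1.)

5

The only stage forced after stage epsilon (directly or by a chain) is stage xi.
So at least 1 stage follows stage epsilon, putting stage epsilon no later than position 5. That position is achievable by scheduling everything else first.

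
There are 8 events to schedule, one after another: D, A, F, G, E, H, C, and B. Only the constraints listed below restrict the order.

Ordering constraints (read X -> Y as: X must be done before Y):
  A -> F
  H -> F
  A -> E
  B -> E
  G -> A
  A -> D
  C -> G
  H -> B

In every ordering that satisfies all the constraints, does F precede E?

Nothing in the constraints links F and E; they are unordered relative to each other.
There exist valid orderings with E before F, so F is not required to come first.

No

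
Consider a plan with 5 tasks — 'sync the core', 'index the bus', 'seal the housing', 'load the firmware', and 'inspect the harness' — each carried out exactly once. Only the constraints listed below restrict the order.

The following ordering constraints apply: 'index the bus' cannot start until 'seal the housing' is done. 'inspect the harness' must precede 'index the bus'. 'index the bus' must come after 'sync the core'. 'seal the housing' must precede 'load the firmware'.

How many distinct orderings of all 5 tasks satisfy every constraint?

18

3 tasks have no prerequisites ('sync the core', 'seal the housing', 'inspect the harness'), so any of them could come first.
Counting all ways to extend the partial order to a total order gives 18.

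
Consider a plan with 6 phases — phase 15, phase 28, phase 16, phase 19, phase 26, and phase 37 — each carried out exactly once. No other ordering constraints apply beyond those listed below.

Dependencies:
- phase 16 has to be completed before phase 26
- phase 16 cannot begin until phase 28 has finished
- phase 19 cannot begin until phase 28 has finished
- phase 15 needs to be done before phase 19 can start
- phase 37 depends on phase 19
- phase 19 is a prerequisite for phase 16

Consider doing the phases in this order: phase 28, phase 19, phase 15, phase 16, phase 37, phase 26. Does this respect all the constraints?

The sequence places phase 19 ahead of phase 15.
But one of the constraints requires phase 15 before phase 19, so this ordering violates it.

No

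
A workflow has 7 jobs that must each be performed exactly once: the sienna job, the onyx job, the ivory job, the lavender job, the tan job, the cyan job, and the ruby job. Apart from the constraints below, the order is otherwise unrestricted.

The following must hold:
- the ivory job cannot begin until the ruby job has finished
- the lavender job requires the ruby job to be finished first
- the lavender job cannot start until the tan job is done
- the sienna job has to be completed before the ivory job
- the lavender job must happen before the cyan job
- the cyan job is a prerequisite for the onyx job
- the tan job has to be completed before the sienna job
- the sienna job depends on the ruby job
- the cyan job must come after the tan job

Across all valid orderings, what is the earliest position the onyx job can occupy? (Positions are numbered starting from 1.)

5

Working backwards through the constraints from the onyx job, its full set of required predecessors is the lavender job, the tan job, the cyan job, the ruby job — 4 of them.
So at minimum 4 jobs come before the onyx job, putting the onyx job no earlier than position 5. That position is achievable by scheduling exactly those predecessors first.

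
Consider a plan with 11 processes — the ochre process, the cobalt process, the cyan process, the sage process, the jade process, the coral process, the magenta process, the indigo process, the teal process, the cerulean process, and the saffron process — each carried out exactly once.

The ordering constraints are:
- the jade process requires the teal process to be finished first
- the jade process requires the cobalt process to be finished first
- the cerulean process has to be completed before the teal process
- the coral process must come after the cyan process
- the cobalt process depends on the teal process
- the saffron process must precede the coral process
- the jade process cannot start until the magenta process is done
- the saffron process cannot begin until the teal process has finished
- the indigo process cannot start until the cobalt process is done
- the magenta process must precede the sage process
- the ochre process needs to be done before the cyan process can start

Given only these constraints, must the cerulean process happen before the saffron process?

There is a constraint chain the cerulean process → the teal process → the saffron process.
Hence the cerulean process necessarily comes before the saffron process.

Yes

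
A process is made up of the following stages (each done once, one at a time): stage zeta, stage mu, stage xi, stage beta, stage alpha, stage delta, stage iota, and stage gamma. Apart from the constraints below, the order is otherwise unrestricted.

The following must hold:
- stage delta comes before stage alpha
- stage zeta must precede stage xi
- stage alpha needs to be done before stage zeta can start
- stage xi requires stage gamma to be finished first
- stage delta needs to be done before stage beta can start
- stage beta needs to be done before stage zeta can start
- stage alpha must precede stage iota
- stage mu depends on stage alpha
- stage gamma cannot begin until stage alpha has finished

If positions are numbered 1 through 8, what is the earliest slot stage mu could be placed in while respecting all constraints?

Working backwards through the constraints from stage mu, its full set of required predecessors is stage alpha, stage delta — 2 of them.
So at minimum 2 stages come before stage mu, putting stage mu no earlier than position 3. That position is achievable by scheduling exactly those predecessors first.

3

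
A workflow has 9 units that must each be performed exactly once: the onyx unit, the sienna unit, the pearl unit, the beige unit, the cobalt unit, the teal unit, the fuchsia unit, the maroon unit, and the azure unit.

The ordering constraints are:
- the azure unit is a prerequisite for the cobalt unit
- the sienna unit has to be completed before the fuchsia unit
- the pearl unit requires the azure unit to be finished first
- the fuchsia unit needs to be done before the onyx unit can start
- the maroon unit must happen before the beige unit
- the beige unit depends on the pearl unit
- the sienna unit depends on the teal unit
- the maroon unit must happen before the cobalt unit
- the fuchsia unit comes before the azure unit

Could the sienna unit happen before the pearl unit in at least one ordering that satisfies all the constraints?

The constraints force the sienna unit before the pearl unit, so yes — every valid ordering has the sienna unit earlier.

Yes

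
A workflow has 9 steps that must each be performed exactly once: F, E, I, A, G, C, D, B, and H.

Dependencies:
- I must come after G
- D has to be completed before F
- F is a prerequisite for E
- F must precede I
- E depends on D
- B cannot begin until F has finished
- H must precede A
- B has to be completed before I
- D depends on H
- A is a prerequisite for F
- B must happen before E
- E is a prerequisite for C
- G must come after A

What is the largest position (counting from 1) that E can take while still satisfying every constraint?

8

Following the constraints forward from E, its only required successor is C.
With 1 mandatory successor out of 9 steps total, the latest slot for E is 9−1 = 8, and it's reachable by doing all non-successors before E.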